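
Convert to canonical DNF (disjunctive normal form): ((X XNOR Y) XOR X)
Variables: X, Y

(NOT X AND NOT Y) OR (X AND NOT Y)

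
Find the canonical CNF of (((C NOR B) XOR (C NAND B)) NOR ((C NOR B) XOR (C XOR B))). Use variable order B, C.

(B OR C) AND (B OR NOT C) AND (NOT B OR C)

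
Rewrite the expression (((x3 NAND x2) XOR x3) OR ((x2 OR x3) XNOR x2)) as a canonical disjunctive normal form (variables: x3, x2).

(NOT x3 AND NOT x2) OR (NOT x3 AND x2) OR (x3 AND x2)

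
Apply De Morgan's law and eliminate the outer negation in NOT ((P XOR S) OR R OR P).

NOT (P XOR S) AND NOT R AND NOT P
De Morgan's: NOT(OR of terms) = AND of negations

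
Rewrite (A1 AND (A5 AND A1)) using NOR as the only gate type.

((A1 NOR A1) NOR (((A5 NOR A5) NOR (A1 NOR A1)) NOR ((A5 NOR A5) NOR (A1 NOR A1))))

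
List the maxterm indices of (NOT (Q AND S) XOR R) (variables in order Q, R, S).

ΠM(2, 3, 5, 6) = (Q OR NOT R OR S) AND (Q OR NOT R OR NOT S) AND (NOT Q OR R OR NOT S) AND (NOT Q OR NOT R OR S)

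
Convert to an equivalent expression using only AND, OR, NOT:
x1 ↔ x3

(x1 AND x3) OR (NOT x1 AND NOT x3)
(Biconditional = both true or both false)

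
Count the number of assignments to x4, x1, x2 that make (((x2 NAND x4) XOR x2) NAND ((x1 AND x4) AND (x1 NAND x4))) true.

Satisfying assignments: (0,0,0), (0,0,1), (0,1,0), (0,1,1), (1,0,0), (1,0,1), (1,1,0), (1,1,1)
Count: 8 out of 8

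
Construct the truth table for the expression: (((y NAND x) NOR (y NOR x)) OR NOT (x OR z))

z | x | y | Output
------------------
0 | 0 | 0 | 1
0 | 0 | 1 | 1
0 | 1 | 0 | 0
0 | 1 | 1 | 1
1 | 0 | 0 | 0
1 | 0 | 1 | 0
1 | 1 | 0 | 0
1 | 1 | 1 | 1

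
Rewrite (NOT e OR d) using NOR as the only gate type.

(((e NOR e) NOR d) NOR ((e NOR e) NOR d))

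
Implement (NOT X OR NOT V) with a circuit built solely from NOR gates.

(((X NOR X) NOR (V NOR V)) NOR ((X NOR X) NOR (V NOR V)))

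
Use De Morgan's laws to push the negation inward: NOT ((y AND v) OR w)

NOT (y AND v) AND NOT w
De Morgan's: NOT(OR of terms) = AND of negations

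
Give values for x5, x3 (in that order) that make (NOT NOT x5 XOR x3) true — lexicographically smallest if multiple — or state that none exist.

x5=0, x3=1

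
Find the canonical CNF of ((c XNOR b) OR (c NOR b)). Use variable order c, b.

(c OR NOT b) AND (NOT c OR b)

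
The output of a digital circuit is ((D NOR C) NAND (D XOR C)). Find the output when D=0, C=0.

Substituting: ((0 NOR 0) NAND (0 XOR 0))
= 1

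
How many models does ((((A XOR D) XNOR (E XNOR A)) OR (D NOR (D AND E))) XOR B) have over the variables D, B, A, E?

Satisfying assignments: (0,0,0,0), (0,0,0,1), (0,0,1,0), (0,0,1,1), (1,0,0,0), (1,0,1,0), (1,1,0,1), (1,1,1,1)
Count: 8 out of 16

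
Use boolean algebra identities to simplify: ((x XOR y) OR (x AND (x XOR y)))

By absorption (E OR (E AND v) = E):
= (x XOR y)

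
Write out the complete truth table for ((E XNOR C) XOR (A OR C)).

E | A | C | Output
------------------
0 | 0 | 0 | 1
0 | 0 | 1 | 1
0 | 1 | 0 | 0
0 | 1 | 1 | 1
1 | 0 | 0 | 0
1 | 0 | 1 | 0
1 | 1 | 0 | 1
1 | 1 | 1 | 0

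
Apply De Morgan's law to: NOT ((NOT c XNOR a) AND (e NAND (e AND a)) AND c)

NOT (NOT c XNOR a) OR NOT (e NAND (e AND a)) OR NOT c
De Morgan's: NOT(AND of terms) = OR of negations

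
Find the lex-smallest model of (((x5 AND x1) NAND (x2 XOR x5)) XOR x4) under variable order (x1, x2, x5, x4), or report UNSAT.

x1=0, x2=0, x5=0, x4=0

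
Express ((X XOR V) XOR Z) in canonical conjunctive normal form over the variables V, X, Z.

(V OR X OR Z) AND (V OR NOT X OR NOT Z) AND (NOT V OR X OR NOT Z) AND (NOT V OR NOT X OR Z)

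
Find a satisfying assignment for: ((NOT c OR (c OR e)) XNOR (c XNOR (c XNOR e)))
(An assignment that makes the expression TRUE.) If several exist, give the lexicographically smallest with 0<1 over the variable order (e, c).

e=1, c=0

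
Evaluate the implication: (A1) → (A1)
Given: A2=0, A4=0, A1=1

Antecedent (A1) = 1; consequent (A1) = 1.
1 → 1 = 1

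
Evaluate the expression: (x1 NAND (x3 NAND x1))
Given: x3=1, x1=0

Substituting: (0 NAND (1 NAND 0))
= 1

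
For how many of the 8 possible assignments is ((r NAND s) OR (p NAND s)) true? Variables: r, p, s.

Satisfying assignments: (0,0,0), (0,0,1), (0,1,0), (0,1,1), (1,0,0), (1,0,1), (1,1,0)
Count: 7 out of 8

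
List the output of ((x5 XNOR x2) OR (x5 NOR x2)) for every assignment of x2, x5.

x2 | x5 | Output
----------------
0 | 0 | 1
0 | 1 | 0
1 | 0 | 0
1 | 1 | 1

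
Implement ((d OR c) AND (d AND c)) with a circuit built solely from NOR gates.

((((d NOR c) NOR (d NOR c)) NOR ((d NOR c) NOR (d NOR c))) NOR (((d NOR d) NOR (c NOR c)) NOR ((d NOR d) NOR (c NOR c))))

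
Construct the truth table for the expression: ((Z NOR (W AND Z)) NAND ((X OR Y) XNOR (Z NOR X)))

Y | X | W | Z | Output
----------------------
0 | 0 | 0 | 0 | 1
0 | 0 | 0 | 1 | 1
0 | 0 | 1 | 0 | 1
0 | 0 | 1 | 1 | 1
0 | 1 | 0 | 0 | 1
0 | 1 | 0 | 1 | 1
0 | 1 | 1 | 0 | 1
0 | 1 | 1 | 1 | 1
1 | 0 | 0 | 0 | 0
1 | 0 | 0 | 1 | 1
1 | 0 | 1 | 0 | 0
1 | 0 | 1 | 1 | 1
1 | 1 | 0 | 0 | 1
1 | 1 | 0 | 1 | 1
1 | 1 | 1 | 0 | 1
1 | 1 | 1 | 1 | 1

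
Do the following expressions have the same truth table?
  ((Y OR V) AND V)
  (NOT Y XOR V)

No. Counterexample: with V=0, Y=0, Expression 1 = 0 but Expression 2 = 1.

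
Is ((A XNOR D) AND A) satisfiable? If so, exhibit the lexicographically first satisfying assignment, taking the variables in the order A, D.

A=1, D=1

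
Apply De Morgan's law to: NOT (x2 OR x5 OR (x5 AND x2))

NOT x2 AND NOT x5 AND NOT (x5 AND x2)
De Morgan's: NOT(OR of terms) = AND of negations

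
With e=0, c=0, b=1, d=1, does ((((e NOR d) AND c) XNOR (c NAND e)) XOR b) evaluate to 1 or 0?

Substituting: ((((0 NOR 1) AND 0) XNOR (0 NAND 0)) XOR 1)
= 1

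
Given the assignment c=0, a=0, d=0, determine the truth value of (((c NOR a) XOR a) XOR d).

Substituting: (((0 NOR 0) XOR 0) XOR 0)
= 1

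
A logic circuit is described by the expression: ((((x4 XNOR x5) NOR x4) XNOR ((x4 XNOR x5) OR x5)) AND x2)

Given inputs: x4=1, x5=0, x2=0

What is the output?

Substituting: ((((1 XNOR 0) NOR 1) XNOR ((1 XNOR 0) OR 0)) AND 0)
= 0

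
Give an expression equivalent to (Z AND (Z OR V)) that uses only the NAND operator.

((Z NAND ((Z NAND Z) NAND (V NAND V))) NAND (Z NAND ((Z NAND Z) NAND (V NAND V))))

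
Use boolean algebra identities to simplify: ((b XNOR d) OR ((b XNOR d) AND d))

By absorption (E OR (E AND v) = E):
= (b XNOR d)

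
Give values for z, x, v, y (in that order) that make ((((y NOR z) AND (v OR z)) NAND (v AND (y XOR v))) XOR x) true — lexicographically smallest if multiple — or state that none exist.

z=0, x=0, v=0, y=0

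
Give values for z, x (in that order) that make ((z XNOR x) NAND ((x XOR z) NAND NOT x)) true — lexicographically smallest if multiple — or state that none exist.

z=0, x=1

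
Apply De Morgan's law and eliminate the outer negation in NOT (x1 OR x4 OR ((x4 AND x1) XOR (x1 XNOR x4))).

NOT x1 AND NOT x4 AND NOT ((x4 AND x1) XOR (x1 XNOR x4))
De Morgan's: NOT(OR of terms) = AND of negations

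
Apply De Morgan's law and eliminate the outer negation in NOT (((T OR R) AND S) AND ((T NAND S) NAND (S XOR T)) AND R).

NOT ((T OR R) AND S) OR NOT ((T NAND S) NAND (S XOR T)) OR NOT R
De Morgan's: NOT(AND of terms) = OR of negations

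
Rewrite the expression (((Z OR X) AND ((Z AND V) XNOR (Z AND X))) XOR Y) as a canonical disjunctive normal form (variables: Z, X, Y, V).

(NOT Z AND NOT X AND Y AND NOT V) OR (NOT Z AND NOT X AND Y AND V) OR (NOT Z AND X AND NOT Y AND NOT V) OR (NOT Z AND X AND NOT Y AND V) OR (Z AND NOT X AND NOT Y AND NOT V) OR (Z AND NOT X AND Y AND V) OR (Z AND X AND NOT Y AND V) OR (Z AND X AND Y AND NOT V)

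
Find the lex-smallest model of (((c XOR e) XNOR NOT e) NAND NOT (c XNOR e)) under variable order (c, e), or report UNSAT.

c=0, e=0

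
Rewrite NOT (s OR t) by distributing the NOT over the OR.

NOT s AND NOT t
De Morgan's: NOT(OR of terms) = AND of negations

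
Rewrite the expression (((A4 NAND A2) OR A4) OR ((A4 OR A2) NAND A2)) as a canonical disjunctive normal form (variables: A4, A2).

(NOT A4 AND NOT A2) OR (NOT A4 AND A2) OR (A4 AND NOT A2) OR (A4 AND A2)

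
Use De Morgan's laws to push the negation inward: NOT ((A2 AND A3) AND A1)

NOT (A2 AND A3) OR NOT A1
De Morgan's: NOT(AND of terms) = OR of negations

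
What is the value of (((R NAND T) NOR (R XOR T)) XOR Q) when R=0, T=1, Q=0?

Substituting: (((0 NAND 1) NOR (0 XOR 1)) XOR 0)
= 0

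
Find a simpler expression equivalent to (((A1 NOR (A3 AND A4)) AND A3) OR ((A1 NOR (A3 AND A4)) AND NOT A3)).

By distribution ((E AND v) OR (E AND NOT v) = E):
= (A1 NOR (A3 AND A4))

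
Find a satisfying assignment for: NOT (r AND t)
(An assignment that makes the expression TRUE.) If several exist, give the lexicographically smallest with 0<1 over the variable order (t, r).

t=0, r=0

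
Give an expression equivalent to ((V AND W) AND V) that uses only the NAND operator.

((((V NAND W) NAND (V NAND W)) NAND V) NAND (((V NAND W) NAND (V NAND W)) NAND V))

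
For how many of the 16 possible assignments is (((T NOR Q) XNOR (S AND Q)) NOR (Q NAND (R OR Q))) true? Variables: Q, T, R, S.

Satisfying assignments: (1,0,0,1), (1,0,1,1), (1,1,0,1), (1,1,1,1)
Count: 4 out of 16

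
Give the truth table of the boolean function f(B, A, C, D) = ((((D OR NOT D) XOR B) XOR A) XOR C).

B | A | C | D | Output
----------------------
0 | 0 | 0 | 0 | 1
0 | 0 | 0 | 1 | 1
0 | 0 | 1 | 0 | 0
0 | 0 | 1 | 1 | 0
0 | 1 | 0 | 0 | 0
0 | 1 | 0 | 1 | 0
0 | 1 | 1 | 0 | 1
0 | 1 | 1 | 1 | 1
1 | 0 | 0 | 0 | 0
1 | 0 | 0 | 1 | 0
1 | 0 | 1 | 0 | 1
1 | 0 | 1 | 1 | 1
1 | 1 | 0 | 0 | 1
1 | 1 | 0 | 1 | 1
1 | 1 | 1 | 0 | 0
1 | 1 | 1 | 1 | 0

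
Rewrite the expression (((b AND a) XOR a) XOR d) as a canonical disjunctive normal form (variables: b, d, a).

(NOT b AND NOT d AND a) OR (NOT b AND d AND NOT a) OR (b AND d AND NOT a) OR (b AND d AND a)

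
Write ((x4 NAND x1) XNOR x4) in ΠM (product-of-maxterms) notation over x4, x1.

ΠM(0, 1, 3) = (x4 OR x1) AND (x4 OR NOT x1) AND (NOT x4 OR NOT x1)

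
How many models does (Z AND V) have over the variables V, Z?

Satisfying assignments: (1,1)
Count: 1 out of 4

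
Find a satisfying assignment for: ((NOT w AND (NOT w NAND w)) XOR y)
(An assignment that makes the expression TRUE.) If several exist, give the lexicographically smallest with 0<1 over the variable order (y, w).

y=0, w=0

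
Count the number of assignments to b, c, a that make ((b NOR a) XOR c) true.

Satisfying assignments: (0,0,0), (0,1,1), (1,1,0), (1,1,1)
Count: 4 out of 8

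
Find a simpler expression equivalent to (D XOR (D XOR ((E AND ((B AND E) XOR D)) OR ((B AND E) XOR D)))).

By XOR self-cancellation ((E XOR v) XOR v = E) then absorption (E OR (E AND v) = E):
= ((B AND E) XOR D)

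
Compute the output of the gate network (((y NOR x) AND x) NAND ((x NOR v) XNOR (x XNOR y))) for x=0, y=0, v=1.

Substituting: (((0 NOR 0) AND 0) NAND ((0 NOR 1) XNOR (0 XNOR 0)))
= 1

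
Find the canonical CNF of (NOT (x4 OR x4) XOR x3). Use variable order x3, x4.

(x3 OR NOT x4) AND (NOT x3 OR x4)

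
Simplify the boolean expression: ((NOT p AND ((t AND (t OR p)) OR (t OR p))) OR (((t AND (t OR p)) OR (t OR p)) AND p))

By distribution ((E AND v) OR (E AND NOT v) = E) then absorption (E OR (E AND v) = E):
= (t OR p)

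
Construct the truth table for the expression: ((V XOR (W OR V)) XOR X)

X | W | V | Output
------------------
0 | 0 | 0 | 0
0 | 0 | 1 | 0
0 | 1 | 0 | 1
0 | 1 | 1 | 0
1 | 0 | 0 | 1
1 | 0 | 1 | 1
1 | 1 | 0 | 0
1 | 1 | 1 | 1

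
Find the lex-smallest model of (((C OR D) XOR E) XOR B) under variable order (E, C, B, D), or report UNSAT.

E=0, C=0, B=0, D=1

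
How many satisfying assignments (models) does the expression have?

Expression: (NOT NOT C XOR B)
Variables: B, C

Satisfying assignments: (0,1), (1,0)
Count: 2 out of 4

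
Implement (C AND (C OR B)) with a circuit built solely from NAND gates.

((C NAND ((C NAND C) NAND (B NAND B))) NAND (C NAND ((C NAND C) NAND (B NAND B))))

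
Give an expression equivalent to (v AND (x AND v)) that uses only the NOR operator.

((v NOR v) NOR (((x NOR x) NOR (v NOR v)) NOR ((x NOR x) NOR (v NOR v))))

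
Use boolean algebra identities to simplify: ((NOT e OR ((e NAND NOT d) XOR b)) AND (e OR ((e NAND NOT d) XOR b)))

By distribution ((E OR v) AND (E OR NOT v) = E):
= ((e NAND NOT d) XOR b)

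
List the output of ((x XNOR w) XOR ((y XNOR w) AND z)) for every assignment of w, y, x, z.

w | y | x | z | Output
----------------------
0 | 0 | 0 | 0 | 1
0 | 0 | 0 | 1 | 0
0 | 0 | 1 | 0 | 0
0 | 0 | 1 | 1 | 1
0 | 1 | 0 | 0 | 1
0 | 1 | 0 | 1 | 1
0 | 1 | 1 | 0 | 0
0 | 1 | 1 | 1 | 0
1 | 0 | 0 | 0 | 0
1 | 0 | 0 | 1 | 0
1 | 0 | 1 | 0 | 1
1 | 0 | 1 | 1 | 1
1 | 1 | 0 | 0 | 0
1 | 1 | 0 | 1 | 1
1 | 1 | 1 | 0 | 1
1 | 1 | 1 | 1 | 0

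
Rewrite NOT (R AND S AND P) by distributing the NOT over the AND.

NOT R OR NOT S OR NOT P
De Morgan's: NOT(AND of terms) = OR of negations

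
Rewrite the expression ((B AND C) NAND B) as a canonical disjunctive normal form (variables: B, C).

(NOT B AND NOT C) OR (NOT B AND C) OR (B AND NOT C)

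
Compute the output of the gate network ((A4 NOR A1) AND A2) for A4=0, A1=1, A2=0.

Substituting: ((0 NOR 1) AND 0)
= 0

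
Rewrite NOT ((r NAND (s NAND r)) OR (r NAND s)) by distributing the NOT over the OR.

NOT (r NAND (s NAND r)) AND NOT (r NAND s)
De Morgan's: NOT(OR of terms) = AND of negations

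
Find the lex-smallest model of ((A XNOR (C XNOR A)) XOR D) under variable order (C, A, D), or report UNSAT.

C=0, A=0, D=1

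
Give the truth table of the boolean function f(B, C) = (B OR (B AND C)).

B | C | Output
--------------
0 | 0 | 0
0 | 1 | 0
1 | 0 | 1
1 | 1 | 1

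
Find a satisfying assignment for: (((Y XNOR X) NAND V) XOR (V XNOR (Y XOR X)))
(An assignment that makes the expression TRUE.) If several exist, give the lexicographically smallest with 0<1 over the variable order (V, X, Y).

V=0, X=0, Y=1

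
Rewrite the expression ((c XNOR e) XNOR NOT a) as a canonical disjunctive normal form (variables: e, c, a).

(NOT e AND NOT c AND NOT a) OR (NOT e AND c AND a) OR (e AND NOT c AND a) OR (e AND c AND NOT a)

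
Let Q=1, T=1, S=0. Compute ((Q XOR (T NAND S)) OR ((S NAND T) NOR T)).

Substituting: ((1 XOR (1 NAND 0)) OR ((0 NAND 1) NOR 1))
= 0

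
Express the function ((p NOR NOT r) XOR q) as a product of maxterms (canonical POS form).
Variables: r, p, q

ΠM(0, 2, 5, 6) = (r OR p OR q) AND (r OR NOT p OR q) AND (NOT r OR p OR NOT q) AND (NOT r OR NOT p OR q)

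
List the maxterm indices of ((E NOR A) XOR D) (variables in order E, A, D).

ΠM(1, 2, 4, 6) = (E OR A OR NOT D) AND (E OR NOT A OR D) AND (NOT E OR A OR D) AND (NOT E OR NOT A OR D)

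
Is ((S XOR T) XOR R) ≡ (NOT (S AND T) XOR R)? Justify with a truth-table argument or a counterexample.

No. Counterexample: with S=0, R=0, T=0, Expression 1 = 0 but Expression 2 = 1.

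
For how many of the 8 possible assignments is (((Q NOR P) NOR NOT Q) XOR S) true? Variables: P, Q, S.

Satisfying assignments: (0,0,1), (0,1,0), (1,0,1), (1,1,0)
Count: 4 out of 8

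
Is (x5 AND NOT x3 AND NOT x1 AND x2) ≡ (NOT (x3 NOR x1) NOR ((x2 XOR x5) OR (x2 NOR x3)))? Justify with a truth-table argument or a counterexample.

Yes, they are equivalent — the two output columns agree on all 16 assignments:
x5 | x3 | x1 | x2 | Expression 1 | Expression 2
-----------------------------------------------
0 | 0 | 0 | 0 | 0 | 0
0 | 0 | 0 | 1 | 0 | 0
0 | 0 | 1 | 0 | 0 | 0
0 | 0 | 1 | 1 | 0 | 0
0 | 1 | 0 | 0 | 0 | 0
0 | 1 | 0 | 1 | 0 | 0
0 | 1 | 1 | 0 | 0 | 0
0 | 1 | 1 | 1 | 0 | 0
1 | 0 | 0 | 0 | 0 | 0
1 | 0 | 0 | 1 | 1 | 1
1 | 0 | 1 | 0 | 0 | 0
1 | 0 | 1 | 1 | 0 | 0
1 | 1 | 0 | 0 | 0 | 0
1 | 1 | 0 | 1 | 0 | 0
1 | 1 | 1 | 0 | 0 | 0
1 | 1 | 1 | 1 | 0 | 0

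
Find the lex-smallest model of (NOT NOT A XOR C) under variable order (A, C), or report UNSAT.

A=0, C=1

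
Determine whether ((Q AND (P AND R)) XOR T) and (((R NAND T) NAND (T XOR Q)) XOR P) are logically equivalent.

No. Counterexample: with Q=0, R=0, T=0, P=0, Expression 1 = 0 but Expression 2 = 1.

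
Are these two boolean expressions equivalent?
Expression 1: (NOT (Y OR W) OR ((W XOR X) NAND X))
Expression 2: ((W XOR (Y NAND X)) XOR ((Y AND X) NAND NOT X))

No. Counterexample: with Y=0, X=0, W=0, Expression 1 = 1 but Expression 2 = 0.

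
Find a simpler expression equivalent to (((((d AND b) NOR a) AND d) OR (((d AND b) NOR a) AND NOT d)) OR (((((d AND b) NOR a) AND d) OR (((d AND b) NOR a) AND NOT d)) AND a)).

By absorption (E OR (E AND v) = E) then distribution ((E AND v) OR (E AND NOT v) = E):
= ((d AND b) NOR a)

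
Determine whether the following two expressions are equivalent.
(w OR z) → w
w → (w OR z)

No, Converse is not equivalent to original (counterexample: z=1, w=0)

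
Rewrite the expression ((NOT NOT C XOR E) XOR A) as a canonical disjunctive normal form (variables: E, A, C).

(NOT E AND NOT A AND C) OR (NOT E AND A AND NOT C) OR (E AND NOT A AND NOT C) OR (E AND A AND C)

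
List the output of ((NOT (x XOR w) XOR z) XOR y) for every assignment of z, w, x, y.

z | w | x | y | Output
----------------------
0 | 0 | 0 | 0 | 1
0 | 0 | 0 | 1 | 0
0 | 0 | 1 | 0 | 0
0 | 0 | 1 | 1 | 1
0 | 1 | 0 | 0 | 0
0 | 1 | 0 | 1 | 1
0 | 1 | 1 | 0 | 1
0 | 1 | 1 | 1 | 0
1 | 0 | 0 | 0 | 0
1 | 0 | 0 | 1 | 1
1 | 0 | 1 | 0 | 1
1 | 0 | 1 | 1 | 0
1 | 1 | 0 | 0 | 1
1 | 1 | 0 | 1 | 0
1 | 1 | 1 | 0 | 0
1 | 1 | 1 | 1 | 1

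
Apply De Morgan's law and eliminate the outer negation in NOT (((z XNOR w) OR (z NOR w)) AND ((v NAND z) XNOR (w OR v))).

NOT ((z XNOR w) OR (z NOR w)) OR NOT ((v NAND z) XNOR (w OR v))
De Morgan's: NOT(AND of terms) = OR of negations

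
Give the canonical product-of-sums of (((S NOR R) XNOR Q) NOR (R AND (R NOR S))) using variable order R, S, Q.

ΠM(1, 2, 4, 6) = (R OR S OR NOT Q) AND (R OR NOT S OR Q) AND (NOT R OR S OR Q) AND (NOT R OR NOT S OR Q)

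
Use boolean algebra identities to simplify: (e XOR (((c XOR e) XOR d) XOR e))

By XOR self-cancellation ((E XOR v) XOR v = E):
= ((c XOR e) XOR d)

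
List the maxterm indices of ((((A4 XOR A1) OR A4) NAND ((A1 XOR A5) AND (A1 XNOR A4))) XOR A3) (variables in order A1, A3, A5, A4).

ΠM(4, 5, 6, 7, 9, 12, 14, 15) = (A1 OR NOT A3 OR A5 OR A4) AND (A1 OR NOT A3 OR A5 OR NOT A4) AND (A1 OR NOT A3 OR NOT A5 OR A4) AND (A1 OR NOT A3 OR NOT A5 OR NOT A4) AND (NOT A1 OR A3 OR A5 OR NOT A4) AND (NOT A1 OR NOT A3 OR A5 OR A4) AND (NOT A1 OR NOT A3 OR NOT A5 OR A4) AND (NOT A1 OR NOT A3 OR NOT A5 OR NOT A4)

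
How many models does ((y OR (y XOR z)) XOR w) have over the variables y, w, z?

Satisfying assignments: (0,0,1), (0,1,0), (1,0,0), (1,0,1)
Count: 4 out of 8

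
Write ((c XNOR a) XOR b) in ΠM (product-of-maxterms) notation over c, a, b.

ΠM(1, 2, 4, 7) = (c OR a OR NOT b) AND (c OR NOT a OR b) AND (NOT c OR a OR b) AND (NOT c OR NOT a OR NOT b)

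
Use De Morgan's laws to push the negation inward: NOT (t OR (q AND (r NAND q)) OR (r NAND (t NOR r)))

NOT t AND NOT (q AND (r NAND q)) AND NOT (r NAND (t NOR r))
De Morgan's: NOT(OR of terms) = AND of negations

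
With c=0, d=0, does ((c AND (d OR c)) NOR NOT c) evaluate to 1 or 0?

Substituting: ((0 AND (0 OR 0)) NOR NOT 0)
= 0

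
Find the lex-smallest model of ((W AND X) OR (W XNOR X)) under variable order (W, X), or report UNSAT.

W=0, X=0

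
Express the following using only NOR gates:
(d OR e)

((d NOR e) NOR (d NOR e))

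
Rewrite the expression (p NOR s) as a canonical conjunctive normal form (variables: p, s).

(p OR NOT s) AND (NOT p OR s) AND (NOT p OR NOT s)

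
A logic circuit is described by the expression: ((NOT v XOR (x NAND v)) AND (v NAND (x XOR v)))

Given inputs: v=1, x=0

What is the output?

Substituting: ((NOT 1 XOR (0 NAND 1)) AND (1 NAND (0 XOR 1)))
= 0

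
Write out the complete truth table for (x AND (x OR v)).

v | x | Output
--------------
0 | 0 | 0
0 | 1 | 1
1 | 0 | 0
1 | 1 | 1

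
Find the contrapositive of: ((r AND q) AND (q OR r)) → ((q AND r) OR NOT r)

Contrapositive: NOT ((q AND r) OR NOT r) → NOT ((r AND q) AND (q OR r))
Note: A statement and its contrapositive are logically equivalent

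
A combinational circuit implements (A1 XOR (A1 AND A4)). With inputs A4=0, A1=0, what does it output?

Substituting: (0 XOR (0 AND 0))
= 0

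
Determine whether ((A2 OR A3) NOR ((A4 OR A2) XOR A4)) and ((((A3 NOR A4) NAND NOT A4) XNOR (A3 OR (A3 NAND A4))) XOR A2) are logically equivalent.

No. Counterexample: with A3=0, A2=0, A4=0, Expression 1 = 1 but Expression 2 = 0.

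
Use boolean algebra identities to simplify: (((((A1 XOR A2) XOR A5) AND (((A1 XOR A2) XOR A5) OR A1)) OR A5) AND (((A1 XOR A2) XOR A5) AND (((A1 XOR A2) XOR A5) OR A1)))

By absorption (E AND (E OR v) = E) then absorption (E AND (E OR v) = E):
= ((A1 XOR A2) XOR A5)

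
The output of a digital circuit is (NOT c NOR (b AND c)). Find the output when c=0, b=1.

Substituting: (NOT 0 NOR (1 AND 0))
= 0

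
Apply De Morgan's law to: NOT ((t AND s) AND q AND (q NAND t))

NOT (t AND s) OR NOT q OR NOT (q NAND t)
De Morgan's: NOT(AND of terms) = OR of negations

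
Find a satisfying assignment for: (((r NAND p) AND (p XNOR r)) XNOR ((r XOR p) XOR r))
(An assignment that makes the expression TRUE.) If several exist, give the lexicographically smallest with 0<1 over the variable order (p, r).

p=0, r=1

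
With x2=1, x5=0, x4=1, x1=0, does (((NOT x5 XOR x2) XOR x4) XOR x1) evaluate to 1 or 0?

Substituting: (((NOT 0 XOR 1) XOR 1) XOR 0)
= 1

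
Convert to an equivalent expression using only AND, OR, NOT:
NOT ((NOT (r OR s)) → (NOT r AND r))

(NOT (r OR s)) AND NOT (NOT r AND r)
(Negated implication: NOT(A → B) = A AND NOT B)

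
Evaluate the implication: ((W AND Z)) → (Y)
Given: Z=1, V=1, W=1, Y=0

Antecedent ((W AND Z)) = 1; consequent (Y) = 0.
1 → 0 = 0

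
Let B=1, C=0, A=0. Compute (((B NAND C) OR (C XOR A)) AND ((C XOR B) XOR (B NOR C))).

Substituting: (((1 NAND 0) OR (0 XOR 0)) AND ((0 XOR 1) XOR (1 NOR 0)))
= 1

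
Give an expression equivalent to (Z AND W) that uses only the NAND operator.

((Z NAND W) NAND (Z NAND W))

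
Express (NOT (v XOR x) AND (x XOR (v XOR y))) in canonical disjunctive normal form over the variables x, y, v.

(NOT x AND y AND NOT v) OR (x AND y AND v)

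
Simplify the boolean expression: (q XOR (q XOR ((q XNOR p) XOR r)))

By XOR self-cancellation ((E XOR v) XOR v = E):
= ((q XNOR p) XOR r)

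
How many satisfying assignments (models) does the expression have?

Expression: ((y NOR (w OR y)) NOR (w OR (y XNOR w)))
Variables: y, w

Satisfying assignments: (1,0)
Count: 1 out of 4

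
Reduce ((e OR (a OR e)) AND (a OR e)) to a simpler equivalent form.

By absorption (E AND (E OR v) = E):
= (a OR e)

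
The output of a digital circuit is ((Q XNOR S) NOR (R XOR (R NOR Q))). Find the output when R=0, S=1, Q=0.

Substituting: ((0 XNOR 1) NOR (0 XOR (0 NOR 0)))
= 0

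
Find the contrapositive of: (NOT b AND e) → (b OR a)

Contrapositive: NOT (b OR a) → NOT (NOT b AND e)
Note: A statement and its contrapositive are logically equivalent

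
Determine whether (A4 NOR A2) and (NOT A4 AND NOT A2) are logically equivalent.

Yes, they are equivalent — the two output columns agree on all 4 assignments:
A4 | A2 | Expression 1 | Expression 2
-------------------------------------
0 | 0 | 1 | 1
0 | 1 | 0 | 0
1 | 0 | 0 | 0
1 | 1 | 0 | 0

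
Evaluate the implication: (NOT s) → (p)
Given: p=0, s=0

Antecedent (NOT s) = 1; consequent (p) = 0.
1 → 0 = 0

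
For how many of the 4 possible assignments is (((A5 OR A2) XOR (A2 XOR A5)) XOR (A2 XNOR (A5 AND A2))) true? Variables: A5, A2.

Satisfying assignments: (0,0), (1,0)
Count: 2 out of 4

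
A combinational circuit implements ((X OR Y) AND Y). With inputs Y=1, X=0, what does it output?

Substituting: ((0 OR 1) AND 1)
= 1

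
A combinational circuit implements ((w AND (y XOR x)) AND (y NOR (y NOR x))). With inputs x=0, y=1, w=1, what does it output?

Substituting: ((1 AND (1 XOR 0)) AND (1 NOR (1 NOR 0)))
= 0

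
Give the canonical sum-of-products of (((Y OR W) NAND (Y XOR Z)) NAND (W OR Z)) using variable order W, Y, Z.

Σm(0, 2, 5, 6) = (NOT W AND NOT Y AND NOT Z) OR (NOT W AND Y AND NOT Z) OR (W AND NOT Y AND Z) OR (W AND Y AND NOT Z)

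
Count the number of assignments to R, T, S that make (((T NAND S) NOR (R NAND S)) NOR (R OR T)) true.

Satisfying assignments: (0,0,0), (0,0,1)
Count: 2 out of 8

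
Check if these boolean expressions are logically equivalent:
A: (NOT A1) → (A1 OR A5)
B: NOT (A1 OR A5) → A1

Yes, Contrapositive is always equivalent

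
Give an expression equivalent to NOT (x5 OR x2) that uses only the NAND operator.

(((x5 NAND x5) NAND (x2 NAND x2)) NAND ((x5 NAND x5) NAND (x2 NAND x2)))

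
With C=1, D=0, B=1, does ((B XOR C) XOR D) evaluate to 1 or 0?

Substituting: ((1 XOR 1) XOR 0)
= 0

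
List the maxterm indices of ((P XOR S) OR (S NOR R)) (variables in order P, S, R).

ΠM(1, 6, 7) = (P OR S OR NOT R) AND (NOT P OR NOT S OR R) AND (NOT P OR NOT S OR NOT R)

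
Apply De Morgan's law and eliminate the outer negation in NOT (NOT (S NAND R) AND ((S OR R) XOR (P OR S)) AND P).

(S NAND R) OR NOT ((S OR R) XOR (P OR S)) OR NOT P
De Morgan's: NOT(AND of terms) = OR of negations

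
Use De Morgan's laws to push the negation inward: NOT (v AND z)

NOT v OR NOT z
De Morgan's: NOT(AND of terms) = OR of negations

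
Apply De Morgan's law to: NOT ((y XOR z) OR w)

NOT (y XOR z) AND NOT w
De Morgan's: NOT(OR of terms) = AND of negations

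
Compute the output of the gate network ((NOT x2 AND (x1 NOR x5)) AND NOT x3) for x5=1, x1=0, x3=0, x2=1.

Substituting: ((NOT 1 AND (0 NOR 1)) AND NOT 0)
= 0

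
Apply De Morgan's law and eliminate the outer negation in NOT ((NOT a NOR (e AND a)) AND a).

NOT (NOT a NOR (e AND a)) OR NOT a
De Morgan's: NOT(AND of terms) = OR of negations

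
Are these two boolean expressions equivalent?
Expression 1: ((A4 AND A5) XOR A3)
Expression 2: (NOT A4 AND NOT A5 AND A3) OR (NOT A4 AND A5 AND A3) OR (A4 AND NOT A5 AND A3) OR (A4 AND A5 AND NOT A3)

Yes, they are equivalent — the two output columns agree on all 8 assignments:
A4 | A5 | A3 | Expression 1 | Expression 2
------------------------------------------
0 | 0 | 0 | 0 | 0
0 | 0 | 1 | 1 | 1
0 | 1 | 0 | 0 | 0
0 | 1 | 1 | 1 | 1
1 | 0 | 0 | 0 | 0
1 | 0 | 1 | 1 | 1
1 | 1 | 0 | 1 | 1
1 | 1 | 1 | 0 | 0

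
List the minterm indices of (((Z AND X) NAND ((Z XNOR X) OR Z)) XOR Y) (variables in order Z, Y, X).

Σm(0, 1, 4, 7) = (NOT Z AND NOT Y AND NOT X) OR (NOT Z AND NOT Y AND X) OR (Z AND NOT Y AND NOT X) OR (Z AND Y AND X)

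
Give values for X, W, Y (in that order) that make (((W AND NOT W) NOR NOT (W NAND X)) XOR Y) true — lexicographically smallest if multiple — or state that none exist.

X=0, W=0, Y=0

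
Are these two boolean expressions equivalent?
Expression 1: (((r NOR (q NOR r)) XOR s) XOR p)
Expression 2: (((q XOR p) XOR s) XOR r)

No. Counterexample: with s=0, r=1, q=0, p=0, Expression 1 = 0 but Expression 2 = 1.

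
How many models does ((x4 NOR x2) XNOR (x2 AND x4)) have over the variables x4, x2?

Satisfying assignments: (0,1), (1,0)
Count: 2 out of 4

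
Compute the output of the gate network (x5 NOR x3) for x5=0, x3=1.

Substituting: (0 NOR 1)
= 0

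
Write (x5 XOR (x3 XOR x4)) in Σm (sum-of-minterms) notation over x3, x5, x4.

Σm(1, 2, 4, 7) = (NOT x3 AND NOT x5 AND x4) OR (NOT x3 AND x5 AND NOT x4) OR (x3 AND NOT x5 AND NOT x4) OR (x3 AND x5 AND x4)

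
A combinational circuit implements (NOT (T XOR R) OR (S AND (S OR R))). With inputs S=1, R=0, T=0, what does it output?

Substituting: (NOT (0 XOR 0) OR (1 AND (1 OR 0)))
= 1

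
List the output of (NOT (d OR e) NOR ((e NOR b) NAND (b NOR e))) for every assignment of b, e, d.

b | e | d | Output
------------------
0 | 0 | 0 | 0
0 | 0 | 1 | 1
0 | 1 | 0 | 0
0 | 1 | 1 | 0
1 | 0 | 0 | 0
1 | 0 | 1 | 0
1 | 1 | 0 | 0
1 | 1 | 1 | 0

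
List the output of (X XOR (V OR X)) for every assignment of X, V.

X | V | Output
--------------
0 | 0 | 0
0 | 1 | 1
1 | 0 | 0
1 | 1 | 0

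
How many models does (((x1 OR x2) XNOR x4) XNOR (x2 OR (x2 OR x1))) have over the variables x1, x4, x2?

Satisfying assignments: (0,1,0), (0,1,1), (1,1,0), (1,1,1)
Count: 4 out of 8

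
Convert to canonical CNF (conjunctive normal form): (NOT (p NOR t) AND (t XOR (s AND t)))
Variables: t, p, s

(t OR p OR s) AND (t OR p OR NOT s) AND (t OR NOT p OR s) AND (t OR NOT p OR NOT s) AND (NOT t OR p OR NOT s) AND (NOT t OR NOT p OR NOT s)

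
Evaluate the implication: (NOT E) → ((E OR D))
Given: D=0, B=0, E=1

Antecedent (NOT E) = 0; consequent ((E OR D)) = 1.
0 → 1 = 1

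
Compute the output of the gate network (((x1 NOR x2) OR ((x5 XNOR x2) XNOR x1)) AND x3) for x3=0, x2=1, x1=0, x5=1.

Substituting: (((0 NOR 1) OR ((1 XNOR 1) XNOR 0)) AND 0)
= 0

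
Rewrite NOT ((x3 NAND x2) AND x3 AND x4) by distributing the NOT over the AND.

NOT (x3 NAND x2) OR NOT x3 OR NOT x4
De Morgan's: NOT(AND of terms) = OR of negations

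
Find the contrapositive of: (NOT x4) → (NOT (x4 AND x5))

Contrapositive: (x4 AND x5) → x4
Note: A statement and its contrapositive are logically equivalent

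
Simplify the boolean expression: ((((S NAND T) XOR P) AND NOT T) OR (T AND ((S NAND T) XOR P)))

By distribution ((E AND v) OR (E AND NOT v) = E):
= ((S NAND T) XOR P)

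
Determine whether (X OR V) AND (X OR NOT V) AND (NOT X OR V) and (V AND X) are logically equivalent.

Yes, they are equivalent — the two output columns agree on all 4 assignments:
X | V | Expression 1 | Expression 2
-----------------------------------
0 | 0 | 0 | 0
0 | 1 | 0 | 0
1 | 0 | 0 | 0
1 | 1 | 1 | 1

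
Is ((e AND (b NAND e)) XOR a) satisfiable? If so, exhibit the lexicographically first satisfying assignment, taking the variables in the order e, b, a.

e=0, b=0, a=1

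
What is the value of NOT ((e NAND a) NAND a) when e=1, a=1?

Substituting: NOT ((1 NAND 1) NAND 1)
= 0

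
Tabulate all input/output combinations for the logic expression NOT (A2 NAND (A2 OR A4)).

A4 | A2 | Output
----------------
0 | 0 | 0
0 | 1 | 1
1 | 0 | 0
1 | 1 | 1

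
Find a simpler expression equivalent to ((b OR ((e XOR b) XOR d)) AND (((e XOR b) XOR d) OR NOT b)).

By distribution ((E OR v) AND (E OR NOT v) = E):
= ((e XOR b) XOR d)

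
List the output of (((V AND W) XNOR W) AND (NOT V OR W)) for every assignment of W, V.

W | V | Output
--------------
0 | 0 | 1
0 | 1 | 0
1 | 0 | 0
1 | 1 | 1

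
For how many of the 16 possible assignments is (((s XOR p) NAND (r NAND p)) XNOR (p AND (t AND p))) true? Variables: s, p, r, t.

Satisfying assignments: (0,1,0,0), (0,1,1,1), (1,0,0,0), (1,0,0,1), (1,0,1,0), (1,0,1,1), (1,1,0,1), (1,1,1,1)
Count: 8 out of 16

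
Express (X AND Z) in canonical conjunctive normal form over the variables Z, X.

(Z OR X) AND (Z OR NOT X) AND (NOT Z OR X)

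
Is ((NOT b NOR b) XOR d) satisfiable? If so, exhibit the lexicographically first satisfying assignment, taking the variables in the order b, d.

b=0, d=1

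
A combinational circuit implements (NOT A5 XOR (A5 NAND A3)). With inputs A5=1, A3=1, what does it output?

Substituting: (NOT 1 XOR (1 NAND 1))
= 0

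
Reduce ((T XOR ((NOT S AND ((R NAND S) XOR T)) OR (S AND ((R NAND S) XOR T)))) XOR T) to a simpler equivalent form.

By XOR self-cancellation ((E XOR v) XOR v = E) then distribution ((E AND v) OR (E AND NOT v) = E):
= ((R NAND S) XOR T)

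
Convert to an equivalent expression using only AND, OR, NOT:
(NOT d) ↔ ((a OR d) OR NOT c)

((NOT d) AND ((a OR d) OR NOT c)) OR (d AND NOT ((a OR d) OR NOT c))
(Biconditional = both true or both false)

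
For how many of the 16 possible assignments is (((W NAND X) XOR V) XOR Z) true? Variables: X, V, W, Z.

Satisfying assignments: (0,0,0,0), (0,0,1,0), (0,1,0,1), (0,1,1,1), (1,0,0,0), (1,0,1,1), (1,1,0,1), (1,1,1,0)
Count: 8 out of 16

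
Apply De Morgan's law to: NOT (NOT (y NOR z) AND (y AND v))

(y NOR z) OR NOT (y AND v)
De Morgan's: NOT(AND of terms) = OR of negations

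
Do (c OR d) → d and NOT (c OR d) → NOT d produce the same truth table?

No, Inverse is not equivalent to original (counterexample: d=0, c=1)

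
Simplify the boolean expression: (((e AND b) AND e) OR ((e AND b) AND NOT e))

By distribution ((E AND v) OR (E AND NOT v) = E):
= (e AND b)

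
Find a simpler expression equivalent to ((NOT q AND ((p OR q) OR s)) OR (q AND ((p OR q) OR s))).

By distribution ((E AND v) OR (E AND NOT v) = E):
= ((p OR q) OR s)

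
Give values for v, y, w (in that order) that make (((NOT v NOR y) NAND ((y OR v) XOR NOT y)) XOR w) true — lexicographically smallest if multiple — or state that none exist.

v=0, y=0, w=0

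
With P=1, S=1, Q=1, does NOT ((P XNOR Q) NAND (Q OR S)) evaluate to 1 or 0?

Substituting: NOT ((1 XNOR 1) NAND (1 OR 1))
= 1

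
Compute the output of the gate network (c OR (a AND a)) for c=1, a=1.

Substituting: (1 OR (1 AND 1))
= 1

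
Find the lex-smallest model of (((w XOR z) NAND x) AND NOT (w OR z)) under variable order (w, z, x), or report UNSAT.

w=0, z=0, x=0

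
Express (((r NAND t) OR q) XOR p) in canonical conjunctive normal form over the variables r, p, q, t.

(r OR NOT p OR q OR t) AND (r OR NOT p OR q OR NOT t) AND (r OR NOT p OR NOT q OR t) AND (r OR NOT p OR NOT q OR NOT t) AND (NOT r OR p OR q OR NOT t) AND (NOT r OR NOT p OR q OR t) AND (NOT r OR NOT p OR NOT q OR t) AND (NOT r OR NOT p OR NOT q OR NOT t)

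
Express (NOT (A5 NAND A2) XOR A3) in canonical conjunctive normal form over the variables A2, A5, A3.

(A2 OR A5 OR A3) AND (A2 OR NOT A5 OR A3) AND (NOT A2 OR A5 OR A3) AND (NOT A2 OR NOT A5 OR NOT A3)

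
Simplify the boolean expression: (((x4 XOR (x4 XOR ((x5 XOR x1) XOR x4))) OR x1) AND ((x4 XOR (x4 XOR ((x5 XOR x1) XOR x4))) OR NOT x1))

By distribution ((E OR v) AND (E OR NOT v) = E) then XOR self-cancellation ((E XOR v) XOR v = E):
= ((x5 XOR x1) XOR x4)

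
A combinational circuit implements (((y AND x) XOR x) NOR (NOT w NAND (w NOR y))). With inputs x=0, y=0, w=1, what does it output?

Substituting: (((0 AND 0) XOR 0) NOR (NOT 1 NAND (1 NOR 0)))
= 0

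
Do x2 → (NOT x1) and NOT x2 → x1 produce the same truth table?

No, Inverse is not equivalent to original (counterexample: x1=0, x2=0, x4=0)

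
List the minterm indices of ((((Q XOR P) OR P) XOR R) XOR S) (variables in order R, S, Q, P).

Σm(1, 2, 3, 4, 8, 13, 14, 15) = (NOT R AND NOT S AND NOT Q AND P) OR (NOT R AND NOT S AND Q AND NOT P) OR (NOT R AND NOT S AND Q AND P) OR (NOT R AND S AND NOT Q AND NOT P) OR (R AND NOT S AND NOT Q AND NOT P) OR (R AND S AND NOT Q AND P) OR (R AND S AND Q AND NOT P) OR (R AND S AND Q AND P)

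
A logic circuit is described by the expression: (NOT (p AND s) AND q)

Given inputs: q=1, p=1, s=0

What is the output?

Substituting: (NOT (1 AND 0) AND 1)
= 1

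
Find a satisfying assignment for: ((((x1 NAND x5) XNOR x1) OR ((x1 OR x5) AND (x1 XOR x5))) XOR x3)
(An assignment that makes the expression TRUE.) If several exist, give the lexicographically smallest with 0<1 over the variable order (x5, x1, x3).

x5=0, x1=0, x3=1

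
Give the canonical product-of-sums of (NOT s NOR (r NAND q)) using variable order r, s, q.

ΠM(0, 1, 2, 3, 4, 5, 6) = (r OR s OR q) AND (r OR s OR NOT q) AND (r OR NOT s OR q) AND (r OR NOT s OR NOT q) AND (NOT r OR s OR q) AND (NOT r OR s OR NOT q) AND (NOT r OR NOT s OR q)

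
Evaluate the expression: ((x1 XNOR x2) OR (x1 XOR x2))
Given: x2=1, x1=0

Substituting: ((0 XNOR 1) OR (0 XOR 1))
= 1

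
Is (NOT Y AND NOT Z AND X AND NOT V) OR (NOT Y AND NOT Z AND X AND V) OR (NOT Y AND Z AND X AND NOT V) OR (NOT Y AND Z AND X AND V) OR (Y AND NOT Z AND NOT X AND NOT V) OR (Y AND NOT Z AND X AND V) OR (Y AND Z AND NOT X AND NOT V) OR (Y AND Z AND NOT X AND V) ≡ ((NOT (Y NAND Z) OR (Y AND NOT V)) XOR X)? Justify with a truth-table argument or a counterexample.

Yes, they are equivalent — the two output columns agree on all 16 assignments:
Y | Z | X | V | Expression 1 | Expression 2
-------------------------------------------
0 | 0 | 0 | 0 | 0 | 0
0 | 0 | 0 | 1 | 0 | 0
0 | 0 | 1 | 0 | 1 | 1
0 | 0 | 1 | 1 | 1 | 1
0 | 1 | 0 | 0 | 0 | 0
0 | 1 | 0 | 1 | 0 | 0
0 | 1 | 1 | 0 | 1 | 1
0 | 1 | 1 | 1 | 1 | 1
1 | 0 | 0 | 0 | 1 | 1
1 | 0 | 0 | 1 | 0 | 0
1 | 0 | 1 | 0 | 0 | 0
1 | 0 | 1 | 1 | 1 | 1
1 | 1 | 0 | 0 | 1 | 1
1 | 1 | 0 | 1 | 1 | 1
1 | 1 | 1 | 0 | 0 | 0
1 | 1 | 1 | 1 | 0 | 0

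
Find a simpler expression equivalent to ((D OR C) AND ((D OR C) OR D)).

By absorption (E AND (E OR v) = E):
= (D OR C)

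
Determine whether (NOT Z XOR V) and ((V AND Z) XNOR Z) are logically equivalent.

No. Counterexample: with Z=0, V=1, Expression 1 = 0 but Expression 2 = 1.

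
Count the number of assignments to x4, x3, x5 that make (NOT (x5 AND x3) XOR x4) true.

Satisfying assignments: (0,0,0), (0,0,1), (0,1,0), (1,1,1)
Count: 4 out of 8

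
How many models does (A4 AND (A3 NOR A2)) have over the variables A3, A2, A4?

Satisfying assignments: (0,0,1)
Count: 1 out of 8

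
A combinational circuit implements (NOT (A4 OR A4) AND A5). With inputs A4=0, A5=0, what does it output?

Substituting: (NOT (0 OR 0) AND 0)
= 0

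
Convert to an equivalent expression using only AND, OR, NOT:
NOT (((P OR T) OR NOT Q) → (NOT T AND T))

((P OR T) OR NOT Q) AND NOT (NOT T AND T)
(Negated implication: NOT(A → B) = A AND NOT B)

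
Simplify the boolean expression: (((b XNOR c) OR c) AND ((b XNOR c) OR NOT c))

By distribution ((E OR v) AND (E OR NOT v) = E):
= (b XNOR c)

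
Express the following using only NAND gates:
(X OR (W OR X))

((X NAND X) NAND (((W NAND W) NAND (X NAND X)) NAND ((W NAND W) NAND (X NAND X))))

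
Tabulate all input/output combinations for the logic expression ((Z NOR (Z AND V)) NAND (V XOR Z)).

Z | V | Output
--------------
0 | 0 | 1
0 | 1 | 0
1 | 0 | 1
1 | 1 | 1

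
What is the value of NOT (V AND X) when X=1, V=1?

Substituting: NOT (1 AND 1)
= 0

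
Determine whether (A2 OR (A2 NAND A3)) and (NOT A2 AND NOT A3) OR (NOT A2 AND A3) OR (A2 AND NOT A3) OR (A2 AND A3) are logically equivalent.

Yes, they are equivalent — the two output columns agree on all 4 assignments:
A2 | A3 | Expression 1 | Expression 2
-------------------------------------
0 | 0 | 1 | 1
0 | 1 | 1 | 1
1 | 0 | 1 | 1
1 | 1 | 1 | 1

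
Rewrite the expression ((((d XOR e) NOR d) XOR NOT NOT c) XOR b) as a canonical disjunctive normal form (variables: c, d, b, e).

(NOT c AND NOT d AND NOT b AND NOT e) OR (NOT c AND NOT d AND b AND e) OR (NOT c AND d AND b AND NOT e) OR (NOT c AND d AND b AND e) OR (c AND NOT d AND NOT b AND e) OR (c AND NOT d AND b AND NOT e) OR (c AND d AND NOT b AND NOT e) OR (c AND d AND NOT b AND e)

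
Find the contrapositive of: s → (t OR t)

Contrapositive: NOT (t OR t) → NOT s
Note: A statement and its contrapositive are logically equivalent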